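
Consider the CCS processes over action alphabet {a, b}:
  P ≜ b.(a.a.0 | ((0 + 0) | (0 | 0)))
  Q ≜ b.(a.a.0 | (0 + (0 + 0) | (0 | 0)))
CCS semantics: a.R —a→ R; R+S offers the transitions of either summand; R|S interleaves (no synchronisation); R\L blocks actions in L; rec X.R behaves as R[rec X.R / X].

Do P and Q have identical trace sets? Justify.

YES

P's transition system — 4 states:
  m0 = b.(a.a.0 | ((0 + 0) | (0 | 0))) | -b-> m1
  m1 = a.a.0 | ((0 + 0) | (0 | 0)) | -a-> m2
  m2 = a.0 | ((0 + 0) | (0 | 0)) | -a-> m3
  m3 = 0 | ((0 + 0) | (0 | 0)) | ∅
Q's transition system — 4 states:
  n0 = b.(a.a.0 | (0 + (0 + 0) | (0 | 0))) | -b-> n1
  n1 = a.a.0 | (0 + (0 + 0) | (0 | 0)) | -a-> n2
  n2 = a.0 | (0 + (0 + 0) | (0 | 0)) | -a-> n3
  n3 = 0 | (0 + (0 + 0) | (0 | 0)) | ∅
Partition-refinement fixed point:
  B0 = {m0, n0}
  B1 = {m1, n1}
  B2 = {m2, n2}
  B3 = {m3, n3}
m0 ∈ B0, n0 ∈ B0 → same block
Bisimilar ⇒ trace-equivalent.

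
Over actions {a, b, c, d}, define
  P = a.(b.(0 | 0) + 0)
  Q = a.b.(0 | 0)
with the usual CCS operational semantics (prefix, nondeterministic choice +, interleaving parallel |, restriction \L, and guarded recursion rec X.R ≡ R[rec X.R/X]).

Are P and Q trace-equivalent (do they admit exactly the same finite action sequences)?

Reachable graph of P (3 states):
  u0 = a.(b.(0 | 0) + 0) | -a-> u1
  u1 = b.(0 | 0) + 0 | -b-> u2
  u2 = 0 | 0 | deadlocked
Reachable graph of Q (3 states):
  v0 = a.b.(0 | 0) | -a-> v1
  v1 = b.(0 | 0) | -b-> v2
  v2 = 0 | 0 | deadlocked
Bisimilarity quotient blocks:
  B0 = {u0, v0}
  B1 = {u1, v1}
  B2 = {u2, v2}
u0 ∈ B0, v0 ∈ B0 → same block
Bisimilar ⇒ trace-equivalent.

trace-equivalent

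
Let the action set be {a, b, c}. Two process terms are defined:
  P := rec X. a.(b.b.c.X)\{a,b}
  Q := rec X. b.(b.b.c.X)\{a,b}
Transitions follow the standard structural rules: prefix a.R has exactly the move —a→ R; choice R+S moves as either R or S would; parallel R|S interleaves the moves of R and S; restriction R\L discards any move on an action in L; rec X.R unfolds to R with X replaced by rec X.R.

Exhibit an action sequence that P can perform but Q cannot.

P's transition system — 2 states:
  u0 = rec X. a.(b.b.c.X)\{a,b} → —a→ u1
  u1 = (b.b.c.(rec X. a.(b.b.c.X)\{a,b}))\{a,b} → deadlocked
Q's transition system — 2 states:
  v0 = rec X. b.(b.b.c.X)\{a,b} → —b→ v1
  v1 = (b.b.c.(rec X. b.(b.b.c.X)\{a,b}))\{a,b} → deadlocked
Run σ = ⟨a⟩ on P: start {u0}
  step 1 (a): {u1}
  — P admits the full trace.
Run σ = ⟨a⟩ on Q: start {v0}
  step 1 (a): ∅ (Q stuck)

a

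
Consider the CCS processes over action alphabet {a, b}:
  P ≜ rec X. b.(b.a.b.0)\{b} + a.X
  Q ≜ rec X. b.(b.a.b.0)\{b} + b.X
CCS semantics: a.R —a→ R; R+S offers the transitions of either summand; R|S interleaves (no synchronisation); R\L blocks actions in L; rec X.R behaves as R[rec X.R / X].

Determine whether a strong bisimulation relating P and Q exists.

P ≁ Q

Reachable graph of P (2 states):
  u0 = rec X. b.(b.a.b.0)\{b} + a.X :: ··a··> u0, ··b··> u1
  u1 = (b.a.b.0)\{b} :: deadlocked
Reachable graph of Q (2 states):
  v0 = rec X. b.(b.a.b.0)\{b} + b.X :: ··b··> v0, ··b··> v1
  v1 = (b.a.b.0)\{b} :: deadlocked
Partition-refinement fixed point:
  B0 = {u0}
  B1 = {u1, v1}
  B2 = {v0}
u0 ∈ B0, v0 ∈ B2 → different blocks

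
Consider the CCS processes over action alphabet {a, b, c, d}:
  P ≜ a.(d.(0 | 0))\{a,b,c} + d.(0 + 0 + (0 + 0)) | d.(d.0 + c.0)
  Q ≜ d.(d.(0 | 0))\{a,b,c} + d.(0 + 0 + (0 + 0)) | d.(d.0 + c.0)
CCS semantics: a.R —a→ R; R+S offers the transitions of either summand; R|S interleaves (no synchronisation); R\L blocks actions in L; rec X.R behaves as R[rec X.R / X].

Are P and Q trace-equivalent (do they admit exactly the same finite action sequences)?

trace-distinct — witness ⟨a⟩

Reachable graph of P (8 states):
  s0 = a.(d.(0 | 0))\{a,b,c} + d.(0 + 0 + (0 + 0)) | d.(d.0 + c.0) ⊢ --a--▸ s1, --d--▸ s2, --d--▸ s3
  s1 = (d.(0 | 0))\{a,b,c} ⊢ --d--▸ s4
  s2 = (0 + 0 + (0 + 0)) | d.(d.0 + c.0) ⊢ --d--▸ s5
  s3 = d.(0 + 0 + (0 + 0)) | (d.0 + c.0) ⊢ --c--▸ s6, --d--▸ s5, --d--▸ s6
  s4 = (0 | 0)\{a,b,c} ⊢ deadlocked
  s5 = (0 + 0 + (0 + 0)) | (d.0 + c.0) ⊢ --c--▸ s7, --d--▸ s7
  s6 = d.(0 + 0 + (0 + 0)) | 0 ⊢ --d--▸ s7
  s7 = (0 + 0 + (0 + 0)) | 0 ⊢ deadlocked
Reachable graph of Q (8 states):
  t0 = d.(d.(0 | 0))\{a,b,c} + d.(0 + 0 + (0 + 0)) | d.(d.0 + c.0) ⊢ --d--▸ t1, --d--▸ t2, --d--▸ t3
  t1 = (0 + 0 + (0 + 0)) | d.(d.0 + c.0) ⊢ --d--▸ t4
  t2 = (d.(0 | 0))\{a,b,c} ⊢ --d--▸ t5
  t3 = d.(0 + 0 + (0 + 0)) | (d.0 + c.0) ⊢ --c--▸ t6, --d--▸ t4, --d--▸ t6
  t4 = (0 + 0 + (0 + 0)) | (d.0 + c.0) ⊢ --c--▸ t7, --d--▸ t7
  t5 = (0 | 0)\{a,b,c} ⊢ deadlocked
  t6 = d.(0 + 0 + (0 + 0)) | 0 ⊢ --d--▸ t7
  t7 = (0 + 0 + (0 + 0)) | 0 ⊢ deadlocked
Executing a from P (initial set {s0}):
  [1] a ⇒ {s1}
  ✓ P
Executing a from Q (initial set {t0}):
  [1] a ⇒ ∅ (Q stuck)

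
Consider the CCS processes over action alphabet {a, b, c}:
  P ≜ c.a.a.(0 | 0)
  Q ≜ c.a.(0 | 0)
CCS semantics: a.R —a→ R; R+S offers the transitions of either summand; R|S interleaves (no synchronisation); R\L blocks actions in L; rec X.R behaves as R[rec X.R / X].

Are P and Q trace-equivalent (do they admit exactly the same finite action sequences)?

trace-distinct — witness ⟨caa⟩

Reachable graph of P (4 states):
  p0 = c.a.a.(0 | 0) | =c=> p1
  p1 = a.a.(0 | 0) | =a=> p2
  p2 = a.(0 | 0) | =a=> p3
  p3 = 0 | 0 | (no moves)
Reachable graph of Q (3 states):
  q0 = c.a.(0 | 0) | =c=> q1
  q1 = a.(0 | 0) | =a=> q2
  q2 = 0 | 0 | (no moves)
Trace ⟨caa⟩ through P, begin at {p0}:
  step 1 (c): {p1}
  step 2 (a): {p2}
  step 3 (a): {p3}
  ✓ P
Trace ⟨caa⟩ through Q, begin at {q0}:
  step 1 (c): {q1}
  step 2 (a): {q2}
  step 3 (a): no successor for Q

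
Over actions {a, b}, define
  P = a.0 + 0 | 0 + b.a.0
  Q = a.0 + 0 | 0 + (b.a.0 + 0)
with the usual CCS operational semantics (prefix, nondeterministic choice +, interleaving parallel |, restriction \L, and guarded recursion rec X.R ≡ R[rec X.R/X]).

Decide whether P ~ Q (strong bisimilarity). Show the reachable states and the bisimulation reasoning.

bisimilar

Reachable graph of P (3 states):
  p0 = a.0 + 0 | 0 + b.a.0 → -a-> p1, -b-> p2
  p1 = 0 → ∅
  p2 = a.0 → -a-> p1
Reachable graph of Q (3 states):
  q0 = a.0 + 0 | 0 + (b.a.0 + 0) → -a-> q1, -b-> q2
  q1 = 0 → ∅
  q2 = a.0 → -a-> q1
Bisimilarity quotient blocks:
  B0 = {p0, q0}
  B1 = {p1, q1}
  B2 = {p2, q2}
p0 ∈ B0, q0 ∈ B0 → same block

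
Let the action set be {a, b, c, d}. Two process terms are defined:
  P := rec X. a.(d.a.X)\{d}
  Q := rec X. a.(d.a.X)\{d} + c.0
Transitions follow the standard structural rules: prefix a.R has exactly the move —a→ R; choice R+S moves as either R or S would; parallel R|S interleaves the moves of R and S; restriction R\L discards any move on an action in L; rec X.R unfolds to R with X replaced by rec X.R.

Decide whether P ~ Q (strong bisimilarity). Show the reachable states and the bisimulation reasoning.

P ≁ Q

Reachable graph of P (2 states):
  p0 = rec X. a.(d.a.X)\{d} has moves --a--▸ p1
  p1 = (d.a.(rec X. a.(d.a.X)\{d}))\{d} has moves stopped
Reachable graph of Q (3 states):
  q0 = rec X. a.(d.a.X)\{d} + c.0 has moves --a--▸ q1, --c--▸ q2
  q1 = (d.a.(rec X. a.(d.a.X)\{d} + c.0))\{d} has moves stopped
  q2 = 0 has moves stopped
Partition-refinement fixed point:
  B0 = {p0}
  B1 = {p1, q1, q2}
  B2 = {q0}
p0 ∈ B0, q0 ∈ B2 → different blocks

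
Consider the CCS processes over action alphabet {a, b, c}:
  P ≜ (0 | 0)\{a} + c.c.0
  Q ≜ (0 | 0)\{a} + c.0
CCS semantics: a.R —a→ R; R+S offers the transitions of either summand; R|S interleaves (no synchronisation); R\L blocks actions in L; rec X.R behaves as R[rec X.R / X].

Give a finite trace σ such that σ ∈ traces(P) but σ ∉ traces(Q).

Reachable graph of P (3 states):
  m0 = (0 | 0)\{a} + c.c.0 | ··c··> m1
  m1 = c.0 | ··c··> m2
  m2 = 0 | ·
Reachable graph of Q (2 states):
  n0 = (0 | 0)\{a} + c.0 | ··c··> n1
  n1 = 0 | ·
Executing cc from P (initial set {m0}):
  [1] c ⇒ {m1}
  [2] c ⇒ {m2}
  P completes σ.
Executing cc from Q (initial set {n0}):
  [1] c ⇒ {n1}
  [2] c ⇒ ∅  — Q cannot continue

cc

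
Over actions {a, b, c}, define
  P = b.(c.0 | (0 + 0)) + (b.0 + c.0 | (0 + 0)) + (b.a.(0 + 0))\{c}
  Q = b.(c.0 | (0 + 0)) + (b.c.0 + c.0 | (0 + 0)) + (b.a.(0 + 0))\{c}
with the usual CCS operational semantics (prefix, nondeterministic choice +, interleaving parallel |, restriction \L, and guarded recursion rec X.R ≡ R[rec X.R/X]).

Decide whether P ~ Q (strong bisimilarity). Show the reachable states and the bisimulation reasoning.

not bisimilar

P's transition system — 6 states:
  u0 = b.(c.0 | (0 + 0)) + (b.0 + c.0 | (0 + 0)) + (b.a.(0 + 0))\{c} has moves -b-> u1, -b-> u2, -b-> u3, -c-> u4
  u1 = (a.(0 + 0))\{c} has moves -a-> u5
  u2 = 0 has moves (no moves)
  u3 = c.0 | (0 + 0) has moves -c-> u4
  u4 = 0 | (0 + 0) has moves (no moves)
  u5 = (0 + 0)\{c} has moves (no moves)
Q's transition system — 7 states:
  v0 = b.(c.0 | (0 + 0)) + (b.c.0 + c.0 | (0 + 0)) + (b.a.(0 + 0))\{c} has moves -b-> v1, -b-> v2, -b-> v3, -c-> v4
  v1 = (a.(0 + 0))\{c} has moves -a-> v5
  v2 = c.0 has moves -c-> v6
  v3 = c.0 | (0 + 0) has moves -c-> v4
  v4 = 0 | (0 + 0) has moves (no moves)
  v5 = (0 + 0)\{c} has moves (no moves)
  v6 = 0 has moves (no moves)
Partition-refinement fixed point:
  B0 = {u0}
  B1 = {u2, u4, u5, v4, v5, v6}
  B2 = {u1, v1}
  B3 = {u3, v2, v3}
  B4 = {v0}
u0 ∈ B0, v0 ∈ B4 → different blocks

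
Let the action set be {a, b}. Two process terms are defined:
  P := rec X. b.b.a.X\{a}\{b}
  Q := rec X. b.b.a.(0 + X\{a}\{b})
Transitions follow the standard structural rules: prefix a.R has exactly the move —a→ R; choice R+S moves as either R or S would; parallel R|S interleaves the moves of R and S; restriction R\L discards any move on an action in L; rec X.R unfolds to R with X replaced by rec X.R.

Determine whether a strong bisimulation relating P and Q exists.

Reachable graph of P (4 states):
  u0 = rec X. b.b.a.X\{a}\{b} → ··b··> u1
  u1 = b.a.(rec X. b.b.a.X\{a}\{b})\{a}\{b} → ··b··> u2
  u2 = a.(rec X. b.b.a.X\{a}\{b})\{a}\{b} → ··a··> u3
  u3 = (rec X. b.b.a.X\{a}\{b})\{a}\{b} → (no moves)
Reachable graph of Q (4 states):
  v0 = rec X. b.b.a.(0 + X\{a}\{b}) → ··b··> v1
  v1 = b.a.(0 + (rec X. b.b.a.(0 + X\{a}\{b}))\{a}\{b}) → ··b··> v2
  v2 = a.(0 + (rec X. b.b.a.(0 + X\{a}\{b}))\{a}\{b}) → ··a··> v3
  v3 = 0 + (rec X. b.b.a.(0 + X\{a}\{b}))\{a}\{b} → (no moves)
Partition-refinement fixed point:
  B0 = {u0, v0}
  B1 = {u1, v1}
  B2 = {u2, v2}
  B3 = {u3, v3}
u0 ∈ B0, v0 ∈ B0 → same block

P ~ Q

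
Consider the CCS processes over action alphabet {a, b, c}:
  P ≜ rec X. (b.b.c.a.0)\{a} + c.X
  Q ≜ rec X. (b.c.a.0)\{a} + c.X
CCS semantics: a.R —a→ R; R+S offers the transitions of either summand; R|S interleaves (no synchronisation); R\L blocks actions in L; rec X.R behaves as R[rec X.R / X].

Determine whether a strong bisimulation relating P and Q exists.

Reachable graph of P (4 states):
  p0 = rec X. (b.b.c.a.0)\{a} + c.X has moves —b→ p1, —c→ p0
  p1 = (b.c.a.0)\{a} has moves —b→ p2
  p2 = (c.a.0)\{a} has moves —c→ p3
  p3 = (a.0)\{a} has moves (no moves)
Reachable graph of Q (3 states):
  q0 = rec X. (b.c.a.0)\{a} + c.X has moves —b→ q1, —c→ q0
  q1 = (c.a.0)\{a} has moves —c→ q2
  q2 = (a.0)\{a} has moves (no moves)
Partition-refinement fixed point:
  B0 = {p0}
  B1 = {p1}
  B2 = {p2, q1}
  B3 = {p3, q2}
  B4 = {q0}
p0 ∈ B0, q0 ∈ B4 → different blocks

not bisimilar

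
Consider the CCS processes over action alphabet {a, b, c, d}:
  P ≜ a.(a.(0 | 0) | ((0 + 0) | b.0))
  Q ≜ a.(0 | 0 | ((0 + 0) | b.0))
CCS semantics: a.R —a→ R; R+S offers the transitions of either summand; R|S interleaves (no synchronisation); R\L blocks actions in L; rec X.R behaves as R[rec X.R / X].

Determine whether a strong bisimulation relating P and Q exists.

P ≁ Q

Reachable graph of P (5 states):
  s0 = a.(a.(0 | 0) | ((0 + 0) | b.0)) ⊢ --a--▸ s1
  s1 = a.(0 | 0) | ((0 + 0) | b.0) ⊢ --a--▸ s2, --b--▸ s3
  s2 = 0 | 0 | ((0 + 0) | b.0) ⊢ --b--▸ s4
  s3 = a.(0 | 0) | ((0 + 0) | 0) ⊢ --a--▸ s4
  s4 = 0 | 0 | ((0 + 0) | 0) ⊢ (no moves)
Reachable graph of Q (3 states):
  t0 = a.(0 | 0 | ((0 + 0) | b.0)) ⊢ --a--▸ t1
  t1 = 0 | 0 | ((0 + 0) | b.0) ⊢ --b--▸ t2
  t2 = 0 | 0 | ((0 + 0) | 0) ⊢ (no moves)
Partition-refinement fixed point:
  B0 = {s0}
  B1 = {s1}
  B2 = {s2, t1}
  B3 = {s4, t2}
  B4 = {s3}
  B5 = {t0}
s0 ∈ B0, t0 ∈ B5 → different blocks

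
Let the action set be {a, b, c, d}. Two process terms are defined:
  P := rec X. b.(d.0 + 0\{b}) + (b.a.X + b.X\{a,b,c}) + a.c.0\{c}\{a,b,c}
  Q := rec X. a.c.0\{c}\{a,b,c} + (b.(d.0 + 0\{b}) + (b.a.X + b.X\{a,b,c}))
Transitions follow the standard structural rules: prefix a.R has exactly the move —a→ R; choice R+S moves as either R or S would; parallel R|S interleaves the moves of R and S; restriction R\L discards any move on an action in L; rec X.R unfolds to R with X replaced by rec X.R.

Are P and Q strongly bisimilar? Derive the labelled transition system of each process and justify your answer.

LTS(P): 7 reachable states
  p0 = rec X. b.(d.0 + 0\{b}) + (b.a.X + b.X\{a,b,c}) + a.c.0\{c}\{a,b,c} → --a--▸ p1, --b--▸ p2, --b--▸ p3, --b--▸ p4
  p1 = c.0\{c}\{a,b,c} → --c--▸ p5
  p2 = (rec X. b.(d.0 + 0\{b}) + (b.a.X + b.X\{a,b,c}) + a.c.0\{c}\{a,b,c})\{a,b,c} → ·
  p3 = a.(rec X. b.(d.0 + 0\{b}) + (b.a.X + b.X\{a,b,c}) + a.c.0\{c}\{a,b,c}) → --a--▸ p0
  p4 = d.0 + 0\{b} → --d--▸ p6
  p5 = 0\{c}\{a,b,c} → ·
  p6 = 0 → ·
LTS(Q): 7 reachable states
  q0 = rec X. a.c.0\{c}\{a,b,c} + (b.(d.0 + 0\{b}) + (b.a.X + b.X\{a,b,c})) → --a--▸ q1, --b--▸ q2, --b--▸ q3, --b--▸ q4
  q1 = c.0\{c}\{a,b,c} → --c--▸ q5
  q2 = (rec X. a.c.0\{c}\{a,b,c} + (b.(d.0 + 0\{b}) + (b.a.X + b.X\{a,b,c})))\{a,b,c} → ·
  q3 = a.(rec X. a.c.0\{c}\{a,b,c} + (b.(d.0 + 0\{b}) + (b.a.X + b.X\{a,b,c}))) → --a--▸ q0
  q4 = d.0 + 0\{b} → --d--▸ q6
  q5 = 0\{c}\{a,b,c} → ·
  q6 = 0 → ·
Partition-refinement fixed point:
  B0 = {p0, q0}
  B1 = {p2, p5, p6, q2, q5, q6}
  B2 = {p1, q1}
  B3 = {p3, q3}
  B4 = {p4, q4}
p0 ∈ B0, q0 ∈ B0 → same block

YES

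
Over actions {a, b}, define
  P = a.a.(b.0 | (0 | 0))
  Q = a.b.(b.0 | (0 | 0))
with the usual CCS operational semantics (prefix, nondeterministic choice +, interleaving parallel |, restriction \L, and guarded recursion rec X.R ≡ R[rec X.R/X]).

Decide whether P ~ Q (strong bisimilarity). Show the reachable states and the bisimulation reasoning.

LTS(P): 4 reachable states
  p0 = a.a.(b.0 | (0 | 0)) → --a--▸ p1
  p1 = a.(b.0 | (0 | 0)) → --a--▸ p2
  p2 = b.0 | (0 | 0) → --b--▸ p3
  p3 = 0 | (0 | 0) → stopped
LTS(Q): 4 reachable states
  q0 = a.b.(b.0 | (0 | 0)) → --a--▸ q1
  q1 = b.(b.0 | (0 | 0)) → --b--▸ q2
  q2 = b.0 | (0 | 0) → --b--▸ q3
  q3 = 0 | (0 | 0) → stopped
Bisimilarity quotient blocks:
  B0 = {p0}
  B1 = {p1}
  B2 = {p2, q2}
  B3 = {p3, q3}
  B4 = {q0}
  B5 = {q1}
p0 ∈ B0, q0 ∈ B4 → different blocks

P ≁ Q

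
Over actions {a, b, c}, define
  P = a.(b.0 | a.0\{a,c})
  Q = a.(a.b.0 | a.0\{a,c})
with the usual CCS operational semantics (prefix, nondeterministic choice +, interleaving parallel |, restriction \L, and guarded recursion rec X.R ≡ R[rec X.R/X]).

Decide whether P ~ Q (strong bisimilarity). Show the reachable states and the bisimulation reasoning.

NO

Reachable graph of P (5 states):
  s0 = a.(b.0 | a.0\{a,c}) has moves -a-> s1
  s1 = b.0 | a.0\{a,c} has moves -a-> s2, -b-> s3
  s2 = b.0 | 0\{a,c} has moves -b-> s4
  s3 = 0 | a.0\{a,c} has moves -a-> s4
  s4 = 0 | 0\{a,c} has moves deadlocked
Reachable graph of Q (7 states):
  t0 = a.(a.b.0 | a.0\{a,c}) has moves -a-> t1
  t1 = a.b.0 | a.0\{a,c} has moves -a-> t2, -a-> t3
  t2 = a.b.0 | 0\{a,c} has moves -a-> t4
  t3 = b.0 | a.0\{a,c} has moves -a-> t4, -b-> t5
  t4 = b.0 | 0\{a,c} has moves -b-> t6
  t5 = 0 | a.0\{a,c} has moves -a-> t6
  t6 = 0 | 0\{a,c} has moves deadlocked
Partition-refinement fixed point:
  B0 = {s0}
  B1 = {s1, t3}
  B2 = {s2, t4}
  B3 = {s4, t6}
  B4 = {s3, t5}
  B5 = {t0}
  B6 = {t1}
  B7 = {t2}
s0 ∈ B0, t0 ∈ B5 → different blocks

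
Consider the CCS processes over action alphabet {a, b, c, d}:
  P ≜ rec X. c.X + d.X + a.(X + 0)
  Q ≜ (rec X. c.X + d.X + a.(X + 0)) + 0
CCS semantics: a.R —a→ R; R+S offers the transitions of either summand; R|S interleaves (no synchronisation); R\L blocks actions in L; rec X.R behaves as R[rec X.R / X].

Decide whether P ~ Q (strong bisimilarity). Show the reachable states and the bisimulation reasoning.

YES

P's transition system — 2 states:
  p0 = rec X. c.X + d.X + a.(X + 0) :: -a-> p1, -c-> p0, -d-> p0
  p1 = (rec X. c.X + d.X + a.(X + 0)) + 0 :: -a-> p1, -c-> p0, -d-> p0
Q's transition system — 2 states:
  q0 = (rec X. c.X + d.X + a.(X + 0)) + 0 :: -a-> q0, -c-> q1, -d-> q1
  q1 = rec X. c.X + d.X + a.(X + 0) :: -a-> q0, -c-> q1, -d-> q1
Partition-refinement fixed point:
  B0 = {p0, p1, q0, q1}
p0 ∈ B0, q0 ∈ B0 → same block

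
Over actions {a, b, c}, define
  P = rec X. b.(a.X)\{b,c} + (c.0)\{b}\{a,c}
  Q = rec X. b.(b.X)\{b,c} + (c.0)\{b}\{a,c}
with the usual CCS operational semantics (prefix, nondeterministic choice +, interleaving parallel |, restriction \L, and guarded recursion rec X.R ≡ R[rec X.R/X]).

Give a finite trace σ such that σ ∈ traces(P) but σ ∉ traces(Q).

P's transition system — 3 states:
  m0 = rec X. b.(a.X)\{b,c} + (c.0)\{b}\{a,c} → =b=> m1
  m1 = (a.(rec X. b.(a.X)\{b,c} + (c.0)\{b}\{a,c}))\{b,c} → =a=> m2
  m2 = (rec X. b.(a.X)\{b,c} + (c.0)\{b}\{a,c})\{b,c} → stopped
Q's transition system — 2 states:
  n0 = rec X. b.(b.X)\{b,c} + (c.0)\{b}\{a,c} → =b=> n1
  n1 = (b.(rec X. b.(b.X)\{b,c} + (c.0)\{b}\{a,c}))\{b,c} → stopped
Executing ba from P (initial set {m0}):
  [1] b ⇒ {m1}
  [2] a ⇒ {m2}
  — P admits the full trace.
Executing ba from Q (initial set {n0}):
  [1] b ⇒ {n1}
  [2] a ⇒ ∅ (Q stuck)

ba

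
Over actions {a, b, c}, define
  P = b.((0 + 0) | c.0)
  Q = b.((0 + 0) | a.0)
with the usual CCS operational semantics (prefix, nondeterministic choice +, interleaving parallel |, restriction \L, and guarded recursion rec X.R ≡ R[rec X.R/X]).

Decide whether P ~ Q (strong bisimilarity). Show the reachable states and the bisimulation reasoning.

LTS(P): 3 reachable states
  s0 = b.((0 + 0) | c.0) :: ··b··> s1
  s1 = (0 + 0) | c.0 :: ··c··> s2
  s2 = (0 + 0) | 0 :: deadlocked
LTS(Q): 3 reachable states
  t0 = b.((0 + 0) | a.0) :: ··b··> t1
  t1 = (0 + 0) | a.0 :: ··a··> t2
  t2 = (0 + 0) | 0 :: deadlocked
Partition-refinement fixed point:
  B0 = {s0}
  B1 = {s1}
  B2 = {s2, t2}
  B3 = {t0}
  B4 = {t1}
s0 ∈ B0, t0 ∈ B3 → different blocks

P ≁ Q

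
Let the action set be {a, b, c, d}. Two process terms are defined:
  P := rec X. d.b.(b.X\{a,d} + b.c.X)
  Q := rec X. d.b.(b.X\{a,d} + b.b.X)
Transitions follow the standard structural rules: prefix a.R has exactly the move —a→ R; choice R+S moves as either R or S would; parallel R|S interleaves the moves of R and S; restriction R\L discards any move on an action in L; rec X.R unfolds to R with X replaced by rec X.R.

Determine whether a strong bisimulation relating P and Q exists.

NO

Reachable graph of P (5 states):
  m0 = rec X. d.b.(b.X\{a,d} + b.c.X) has moves -d-> m1
  m1 = b.(b.(rec X. d.b.(b.X\{a,d} + b.c.X))\{a,d} + b.c.(rec X. d.b.(b.X\{a,d} + b.c.X))) has moves -b-> m2
  m2 = b.(rec X. d.b.(b.X\{a,d} + b.c.X))\{a,d} + b.c.(rec X. d.b.(b.X\{a,d} + b.c.X)) has moves -b-> m3, -b-> m4
  m3 = (rec X. d.b.(b.X\{a,d} + b.c.X))\{a,d} has moves ∅
  m4 = c.(rec X. d.b.(b.X\{a,d} + b.c.X)) has moves -c-> m0
Reachable graph of Q (5 states):
  n0 = rec X. d.b.(b.X\{a,d} + b.b.X) has moves -d-> n1
  n1 = b.(b.(rec X. d.b.(b.X\{a,d} + b.b.X))\{a,d} + b.b.(rec X. d.b.(b.X\{a,d} + b.b.X))) has moves -b-> n2
  n2 = b.(rec X. d.b.(b.X\{a,d} + b.b.X))\{a,d} + b.b.(rec X. d.b.(b.X\{a,d} + b.b.X)) has moves -b-> n3, -b-> n4
  n3 = (rec X. d.b.(b.X\{a,d} + b.b.X))\{a,d} has moves ∅
  n4 = b.(rec X. d.b.(b.X\{a,d} + b.b.X)) has moves -b-> n0
Partition-refinement fixed point:
  B0 = {m0}
  B1 = {m1}
  B2 = {m2}
  B3 = {m3, n3}
  B4 = {m4}
  B5 = {n0}
  B6 = {n1}
  B7 = {n2}
  B8 = {n4}
m0 ∈ B0, n0 ∈ B5 → different blocks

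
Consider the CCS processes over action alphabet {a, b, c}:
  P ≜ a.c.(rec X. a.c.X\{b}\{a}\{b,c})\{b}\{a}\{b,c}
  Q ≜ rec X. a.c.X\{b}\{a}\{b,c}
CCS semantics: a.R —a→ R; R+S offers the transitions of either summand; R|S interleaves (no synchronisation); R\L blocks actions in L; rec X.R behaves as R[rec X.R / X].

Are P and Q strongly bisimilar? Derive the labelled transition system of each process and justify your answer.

YES

P's transition system — 3 states:
  u0 = a.c.(rec X. a.c.X\{b}\{a}\{b,c})\{b}\{a}\{b,c} | ··a··> u1
  u1 = c.(rec X. a.c.X\{b}\{a}\{b,c})\{b}\{a}\{b,c} | ··c··> u2
  u2 = (rec X. a.c.X\{b}\{a}\{b,c})\{b}\{a}\{b,c} | (no moves)
Q's transition system — 3 states:
  v0 = rec X. a.c.X\{b}\{a}\{b,c} | ··a··> v1
  v1 = c.(rec X. a.c.X\{b}\{a}\{b,c})\{b}\{a}\{b,c} | ··c··> v2
  v2 = (rec X. a.c.X\{b}\{a}\{b,c})\{b}\{a}\{b,c} | (no moves)
Coarsest stable partition (strong bisimilarity classes):
  B0 = {u0, v0}
  B1 = {u1, v1}
  B2 = {u2, v2}
u0 ∈ B0, v0 ∈ B0 → same block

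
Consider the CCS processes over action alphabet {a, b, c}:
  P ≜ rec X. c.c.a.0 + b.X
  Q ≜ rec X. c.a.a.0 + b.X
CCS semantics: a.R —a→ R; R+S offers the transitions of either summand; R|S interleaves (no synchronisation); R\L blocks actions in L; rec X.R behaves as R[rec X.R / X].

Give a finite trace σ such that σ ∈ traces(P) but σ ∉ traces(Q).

cc

LTS(P): 4 reachable states
  p0 = rec X. c.c.a.0 + b.X | =b=> p0, =c=> p1
  p1 = c.a.0 | =c=> p2
  p2 = a.0 | =a=> p3
  p3 = 0 | ·
LTS(Q): 4 reachable states
  q0 = rec X. c.a.a.0 + b.X | =b=> q0, =c=> q1
  q1 = a.a.0 | =a=> q2
  q2 = a.0 | =a=> q3
  q3 = 0 | ·
Executing cc from P (initial set {p0}):
  after c @ step 1: {p1}
  after c @ step 2: {p2}
  P completes σ.
Executing cc from Q (initial set {q0}):
  after c @ step 1: {q1}
  after c @ step 2: no successor for Q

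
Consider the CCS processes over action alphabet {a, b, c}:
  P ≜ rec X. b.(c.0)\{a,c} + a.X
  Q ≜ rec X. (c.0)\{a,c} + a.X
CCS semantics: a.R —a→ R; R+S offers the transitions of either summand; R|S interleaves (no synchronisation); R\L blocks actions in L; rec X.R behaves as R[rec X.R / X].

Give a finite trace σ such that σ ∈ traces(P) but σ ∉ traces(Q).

b

P's transition system — 2 states:
  s0 = rec X. b.(c.0)\{a,c} + a.X | --a--▸ s0, --b--▸ s1
  s1 = (c.0)\{a,c} | deadlocked
Q's transition system — 1 states:
  t0 = rec X. (c.0)\{a,c} + a.X | --a--▸ t0
Trace ⟨b⟩ through P, begin at {s0}:
  after b @ step 1: {s1}
  P completes σ.
Trace ⟨b⟩ through Q, begin at {t0}:
  after b @ step 1: ∅  — Q cannot continue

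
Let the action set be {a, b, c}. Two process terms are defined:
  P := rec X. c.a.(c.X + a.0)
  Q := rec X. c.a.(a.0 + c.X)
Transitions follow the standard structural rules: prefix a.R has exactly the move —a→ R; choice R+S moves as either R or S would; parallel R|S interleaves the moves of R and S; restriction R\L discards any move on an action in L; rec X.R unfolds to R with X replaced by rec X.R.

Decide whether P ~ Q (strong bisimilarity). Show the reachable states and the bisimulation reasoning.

bisimilar

LTS(P): 4 reachable states
  s0 = rec X. c.a.(c.X + a.0) :: =c=> s1
  s1 = a.(c.(rec X. c.a.(c.X + a.0)) + a.0) :: =a=> s2
  s2 = c.(rec X. c.a.(c.X + a.0)) + a.0 :: =a=> s3, =c=> s0
  s3 = 0 :: ∅
LTS(Q): 4 reachable states
  t0 = rec X. c.a.(a.0 + c.X) :: =c=> t1
  t1 = a.(a.0 + c.(rec X. c.a.(a.0 + c.X))) :: =a=> t2
  t2 = a.0 + c.(rec X. c.a.(a.0 + c.X)) :: =a=> t3, =c=> t0
  t3 = 0 :: ∅
Partition-refinement fixed point:
  B0 = {s0, t0}
  B1 = {s1, t1}
  B2 = {s2, t2}
  B3 = {s3, t3}
s0 ∈ B0, t0 ∈ B0 → same block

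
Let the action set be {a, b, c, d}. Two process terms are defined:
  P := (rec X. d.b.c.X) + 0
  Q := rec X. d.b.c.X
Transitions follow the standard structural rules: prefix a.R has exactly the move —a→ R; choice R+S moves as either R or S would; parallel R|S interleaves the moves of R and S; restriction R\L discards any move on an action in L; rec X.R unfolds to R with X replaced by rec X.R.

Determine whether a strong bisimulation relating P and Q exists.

P's transition system — 4 states:
  u0 = (rec X. d.b.c.X) + 0 :: --d--▸ u1
  u1 = b.c.(rec X. d.b.c.X) :: --b--▸ u2
  u2 = c.(rec X. d.b.c.X) :: --c--▸ u3
  u3 = rec X. d.b.c.X :: --d--▸ u1
Q's transition system — 3 states:
  v0 = rec X. d.b.c.X :: --d--▸ v1
  v1 = b.c.(rec X. d.b.c.X) :: --b--▸ v2
  v2 = c.(rec X. d.b.c.X) :: --c--▸ v0
Coarsest stable partition (strong bisimilarity classes):
  B0 = {u0, u3, v0}
  B1 = {u1, v1}
  B2 = {u2, v2}
u0 ∈ B0, v0 ∈ B0 → same block

YES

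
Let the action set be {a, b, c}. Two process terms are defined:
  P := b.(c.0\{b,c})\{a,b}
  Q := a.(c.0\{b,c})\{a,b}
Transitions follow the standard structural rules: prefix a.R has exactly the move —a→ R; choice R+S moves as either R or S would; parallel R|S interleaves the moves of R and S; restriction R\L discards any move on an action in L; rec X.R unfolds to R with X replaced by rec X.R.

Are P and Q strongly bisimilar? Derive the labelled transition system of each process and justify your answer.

Reachable graph of P (3 states):
  p0 = b.(c.0\{b,c})\{a,b} :: --b--▸ p1
  p1 = (c.0\{b,c})\{a,b} :: --c--▸ p2
  p2 = 0\{b,c}\{a,b} :: ∅
Reachable graph of Q (3 states):
  q0 = a.(c.0\{b,c})\{a,b} :: --a--▸ q1
  q1 = (c.0\{b,c})\{a,b} :: --c--▸ q2
  q2 = 0\{b,c}\{a,b} :: ∅
Coarsest stable partition (strong bisimilarity classes):
  B0 = {p0}
  B1 = {p1, q1}
  B2 = {p2, q2}
  B3 = {q0}
p0 ∈ B0, q0 ∈ B3 → different blocks

P ≁ Q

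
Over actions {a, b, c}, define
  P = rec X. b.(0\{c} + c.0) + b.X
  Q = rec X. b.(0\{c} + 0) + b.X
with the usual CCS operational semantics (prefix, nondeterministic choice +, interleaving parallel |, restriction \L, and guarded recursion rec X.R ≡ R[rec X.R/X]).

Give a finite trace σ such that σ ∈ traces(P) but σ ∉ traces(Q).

bc

LTS(P): 3 reachable states
  p0 = rec X. b.(0\{c} + c.0) + b.X has moves -b-> p0, -b-> p1
  p1 = 0\{c} + c.0 has moves -c-> p2
  p2 = 0 has moves deadlocked
LTS(Q): 2 reachable states
  q0 = rec X. b.(0\{c} + 0) + b.X has moves -b-> q0, -b-> q1
  q1 = 0\{c} + 0 has moves deadlocked
Run σ = ⟨bc⟩ on P: start {p0}
  after b @ step 1: {p0, p1}
  after c @ step 2: {p2}
  P completes σ.
Run σ = ⟨bc⟩ on Q: start {q0}
  after b @ step 1: {q0, q1}
  after c @ step 2: ∅ (Q stuck)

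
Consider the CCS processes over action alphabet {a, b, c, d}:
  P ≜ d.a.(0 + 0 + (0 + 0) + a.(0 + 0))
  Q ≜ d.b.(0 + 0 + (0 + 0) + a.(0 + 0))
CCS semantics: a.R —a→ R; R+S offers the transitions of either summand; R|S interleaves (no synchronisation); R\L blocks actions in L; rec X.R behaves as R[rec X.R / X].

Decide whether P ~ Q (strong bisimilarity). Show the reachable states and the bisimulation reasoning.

not bisimilar

Reachable graph of P (4 states):
  p0 = d.a.(0 + 0 + (0 + 0) + a.(0 + 0)) has moves --d--▸ p1
  p1 = a.(0 + 0 + (0 + 0) + a.(0 + 0)) has moves --a--▸ p2
  p2 = 0 + 0 + (0 + 0) + a.(0 + 0) has moves --a--▸ p3
  p3 = 0 + 0 has moves ∅
Reachable graph of Q (4 states):
  q0 = d.b.(0 + 0 + (0 + 0) + a.(0 + 0)) has moves --d--▸ q1
  q1 = b.(0 + 0 + (0 + 0) + a.(0 + 0)) has moves --b--▸ q2
  q2 = 0 + 0 + (0 + 0) + a.(0 + 0) has moves --a--▸ q3
  q3 = 0 + 0 has moves ∅
Bisimilarity quotient blocks:
  B0 = {p0}
  B1 = {p1}
  B2 = {p2, q2}
  B3 = {p3, q3}
  B4 = {q0}
  B5 = {q1}
p0 ∈ B0, q0 ∈ B4 → different blocks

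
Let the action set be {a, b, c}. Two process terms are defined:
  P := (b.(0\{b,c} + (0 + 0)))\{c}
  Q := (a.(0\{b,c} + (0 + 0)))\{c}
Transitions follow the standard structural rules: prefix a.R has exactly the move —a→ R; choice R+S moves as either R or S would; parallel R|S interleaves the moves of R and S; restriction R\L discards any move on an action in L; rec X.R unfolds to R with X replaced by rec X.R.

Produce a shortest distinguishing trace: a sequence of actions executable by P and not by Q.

b

LTS(P): 2 reachable states
  u0 = (b.(0\{b,c} + (0 + 0)))\{c} has moves —b→ u1
  u1 = (0\{b,c} + (0 + 0))\{c} has moves ·
LTS(Q): 2 reachable states
  v0 = (a.(0\{b,c} + (0 + 0)))\{c} has moves —a→ v1
  v1 = (0\{b,c} + (0 + 0))\{c} has moves ·
Executing b from P (initial set {u0}):
  after b @ step 1: {u1}
  P completes σ.
Executing b from Q (initial set {v0}):
  after b @ step 1: no successor for Q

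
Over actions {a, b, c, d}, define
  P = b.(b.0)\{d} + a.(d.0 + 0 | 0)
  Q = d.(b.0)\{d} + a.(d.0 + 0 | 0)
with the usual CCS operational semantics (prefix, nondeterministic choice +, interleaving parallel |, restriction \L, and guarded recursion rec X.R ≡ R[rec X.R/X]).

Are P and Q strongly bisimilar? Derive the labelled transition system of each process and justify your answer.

P ≁ Q

LTS(P): 5 reachable states
  p0 = b.(b.0)\{d} + a.(d.0 + 0 | 0) :: ··a··> p1, ··b··> p2
  p1 = d.0 + 0 | 0 :: ··d··> p3
  p2 = (b.0)\{d} :: ··b··> p4
  p3 = 0 :: deadlocked
  p4 = 0\{d} :: deadlocked
LTS(Q): 5 reachable states
  q0 = d.(b.0)\{d} + a.(d.0 + 0 | 0) :: ··a··> q1, ··d··> q2
  q1 = d.0 + 0 | 0 :: ··d··> q3
  q2 = (b.0)\{d} :: ··b··> q4
  q3 = 0 :: deadlocked
  q4 = 0\{d} :: deadlocked
Bisimilarity quotient blocks:
  B0 = {p0}
  B1 = {p2, q2}
  B2 = {p3, p4, q3, q4}
  B3 = {p1, q1}
  B4 = {q0}
p0 ∈ B0, q0 ∈ B4 → different blocks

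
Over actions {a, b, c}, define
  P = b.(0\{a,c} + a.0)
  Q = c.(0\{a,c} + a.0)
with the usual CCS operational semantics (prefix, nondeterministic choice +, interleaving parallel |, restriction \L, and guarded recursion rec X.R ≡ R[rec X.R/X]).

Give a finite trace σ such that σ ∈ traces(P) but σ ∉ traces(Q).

b

LTS(P): 3 reachable states
  s0 = b.(0\{a,c} + a.0) :: --b--▸ s1
  s1 = 0\{a,c} + a.0 :: --a--▸ s2
  s2 = 0 :: deadlocked
LTS(Q): 3 reachable states
  t0 = c.(0\{a,c} + a.0) :: --c--▸ t1
  t1 = 0\{a,c} + a.0 :: --a--▸ t2
  t2 = 0 :: deadlocked
Executing b from P (initial set {s0}):
  step 1 (b): {s1}
  P completes σ.
Executing b from Q (initial set {t0}):
  step 1 (b): no successor for Q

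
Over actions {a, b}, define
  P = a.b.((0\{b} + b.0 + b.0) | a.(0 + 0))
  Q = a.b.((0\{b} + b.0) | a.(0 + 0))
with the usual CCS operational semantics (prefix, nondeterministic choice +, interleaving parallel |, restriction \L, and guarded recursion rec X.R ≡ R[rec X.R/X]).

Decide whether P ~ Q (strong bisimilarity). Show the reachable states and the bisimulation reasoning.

P ~ Q

P's transition system — 6 states:
  s0 = a.b.((0\{b} + b.0 + b.0) | a.(0 + 0)) → —a→ s1
  s1 = b.((0\{b} + b.0 + b.0) | a.(0 + 0)) → —b→ s2
  s2 = (0\{b} + b.0 + b.0) | a.(0 + 0) → —a→ s3, —b→ s4
  s3 = (0\{b} + b.0 + b.0) | (0 + 0) → —b→ s5
  s4 = 0 | a.(0 + 0) → —a→ s5
  s5 = 0 | (0 + 0) → ·
Q's transition system — 6 states:
  t0 = a.b.((0\{b} + b.0) | a.(0 + 0)) → —a→ t1
  t1 = b.((0\{b} + b.0) | a.(0 + 0)) → —b→ t2
  t2 = (0\{b} + b.0) | a.(0 + 0) → —a→ t3, —b→ t4
  t3 = (0\{b} + b.0) | (0 + 0) → —b→ t5
  t4 = 0 | a.(0 + 0) → —a→ t5
  t5 = 0 | (0 + 0) → ·
Bisimilarity quotient blocks:
  B0 = {s0, t0}
  B1 = {s1, t1}
  B2 = {s2, t2}
  B3 = {s3, t3}
  B4 = {s5, t5}
  B5 = {s4, t4}
s0 ∈ B0, t0 ∈ B0 → same block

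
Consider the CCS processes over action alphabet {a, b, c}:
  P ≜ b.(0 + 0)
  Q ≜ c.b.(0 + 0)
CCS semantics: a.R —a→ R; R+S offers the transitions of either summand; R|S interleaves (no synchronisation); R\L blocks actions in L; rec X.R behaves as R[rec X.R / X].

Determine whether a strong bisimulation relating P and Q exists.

Reachable graph of P (2 states):
  m0 = b.(0 + 0) has moves =b=> m1
  m1 = 0 + 0 has moves stopped
Reachable graph of Q (3 states):
  n0 = c.b.(0 + 0) has moves =c=> n1
  n1 = b.(0 + 0) has moves =b=> n2
  n2 = 0 + 0 has moves stopped
Bisimilarity quotient blocks:
  B0 = {m0, n1}
  B1 = {m1, n2}
  B2 = {n0}
m0 ∈ B0, n0 ∈ B2 → different blocks

NO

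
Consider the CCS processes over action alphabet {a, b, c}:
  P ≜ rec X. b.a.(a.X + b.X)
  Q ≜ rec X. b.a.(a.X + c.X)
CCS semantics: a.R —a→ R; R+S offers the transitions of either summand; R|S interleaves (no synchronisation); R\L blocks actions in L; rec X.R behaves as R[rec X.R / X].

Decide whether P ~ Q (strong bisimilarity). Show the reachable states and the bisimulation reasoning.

Reachable graph of P (3 states):
  m0 = rec X. b.a.(a.X + b.X) | =b=> m1
  m1 = a.(a.(rec X. b.a.(a.X + b.X)) + b.(rec X. b.a.(a.X + b.X))) | =a=> m2
  m2 = a.(rec X. b.a.(a.X + b.X)) + b.(rec X. b.a.(a.X + b.X)) | =a=> m0, =b=> m0
Reachable graph of Q (3 states):
  n0 = rec X. b.a.(a.X + c.X) | =b=> n1
  n1 = a.(a.(rec X. b.a.(a.X + c.X)) + c.(rec X. b.a.(a.X + c.X))) | =a=> n2
  n2 = a.(rec X. b.a.(a.X + c.X)) + c.(rec X. b.a.(a.X + c.X)) | =a=> n0, =c=> n0
Coarsest stable partition (strong bisimilarity classes):
  B0 = {m0}
  B1 = {m1}
  B2 = {m2}
  B3 = {n0}
  B4 = {n1}
  B5 = {n2}
m0 ∈ B0, n0 ∈ B3 → different blocks

not bisimilar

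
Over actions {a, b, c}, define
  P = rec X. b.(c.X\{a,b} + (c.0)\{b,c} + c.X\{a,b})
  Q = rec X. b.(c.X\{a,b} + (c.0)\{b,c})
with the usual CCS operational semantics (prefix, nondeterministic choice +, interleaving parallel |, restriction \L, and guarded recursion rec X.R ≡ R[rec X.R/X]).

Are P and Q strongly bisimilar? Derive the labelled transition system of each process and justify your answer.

YES

P's transition system — 3 states:
  s0 = rec X. b.(c.X\{a,b} + (c.0)\{b,c} + c.X\{a,b}) | =b=> s1
  s1 = c.(rec X. b.(c.X\{a,b} + (c.0)\{b,c} + c.X\{a,b}))\{a,b} + (c.0)\{b,c} + c.(rec X. b.(c.X\{a,b} + (c.0)\{b,c} + c.X\{a,b}))\{a,b} | =c=> s2
  s2 = (rec X. b.(c.X\{a,b} + (c.0)\{b,c} + c.X\{a,b}))\{a,b} | ·
Q's transition system — 3 states:
  t0 = rec X. b.(c.X\{a,b} + (c.0)\{b,c}) | =b=> t1
  t1 = c.(rec X. b.(c.X\{a,b} + (c.0)\{b,c}))\{a,b} + (c.0)\{b,c} | =c=> t2
  t2 = (rec X. b.(c.X\{a,b} + (c.0)\{b,c}))\{a,b} | ·
Partition-refinement fixed point:
  B0 = {s0, t0}
  B1 = {s1, t1}
  B2 = {s2, t2}
s0 ∈ B0, t0 ∈ B0 → same block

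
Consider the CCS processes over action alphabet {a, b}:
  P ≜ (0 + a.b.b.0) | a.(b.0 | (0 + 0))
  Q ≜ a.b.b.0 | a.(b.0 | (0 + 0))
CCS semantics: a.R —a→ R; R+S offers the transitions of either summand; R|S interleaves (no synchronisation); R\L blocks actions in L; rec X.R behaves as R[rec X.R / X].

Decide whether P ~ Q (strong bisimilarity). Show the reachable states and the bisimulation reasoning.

P's transition system — 12 states:
  s0 = (0 + a.b.b.0) | a.(b.0 | (0 + 0)) :: -a-> s1, -a-> s2
  s1 = (0 + a.b.b.0) | (b.0 | (0 + 0)) :: -a-> s3, -b-> s4
  s2 = b.b.0 | a.(b.0 | (0 + 0)) :: -a-> s3, -b-> s5
  s3 = b.b.0 | (b.0 | (0 + 0)) :: -b-> s6, -b-> s7
  s4 = (0 + a.b.b.0) | (0 | (0 + 0)) :: -a-> s7
  s5 = b.0 | a.(b.0 | (0 + 0)) :: -a-> s6, -b-> s8
  s6 = b.0 | (b.0 | (0 + 0)) :: -b-> s10, -b-> s9
  s7 = b.b.0 | (0 | (0 + 0)) :: -b-> s10
  s8 = 0 | a.(b.0 | (0 + 0)) :: -a-> s9
  s9 = 0 | (b.0 | (0 + 0)) :: -b-> s11
  s10 = b.0 | (0 | (0 + 0)) :: -b-> s11
  s11 = 0 | (0 | (0 + 0)) :: ·
Q's transition system — 12 states:
  t0 = a.b.b.0 | a.(b.0 | (0 + 0)) :: -a-> t1, -a-> t2
  t1 = a.b.b.0 | (b.0 | (0 + 0)) :: -a-> t3, -b-> t4
  t2 = b.b.0 | a.(b.0 | (0 + 0)) :: -a-> t3, -b-> t5
  t3 = b.b.0 | (b.0 | (0 + 0)) :: -b-> t6, -b-> t7
  t4 = a.b.b.0 | (0 | (0 + 0)) :: -a-> t7
  t5 = b.0 | a.(b.0 | (0 + 0)) :: -a-> t6, -b-> t8
  t6 = b.0 | (b.0 | (0 + 0)) :: -b-> t10, -b-> t9
  t7 = b.b.0 | (0 | (0 + 0)) :: -b-> t10
  t8 = 0 | a.(b.0 | (0 + 0)) :: -a-> t9
  t9 = 0 | (b.0 | (0 + 0)) :: -b-> t11
  t10 = b.0 | (0 | (0 + 0)) :: -b-> t11
  t11 = 0 | (0 | (0 + 0)) :: ·
Partition-refinement fixed point:
  B0 = {s0, t0}
  B1 = {s1, t1}
  B2 = {s4, t4}
  B3 = {s6, s7, t6, t7}
  B4 = {s10, s9, t10, t9}
  B5 = {s11, t11}
  B6 = {s3, t3}
  B7 = {s2, t2}
  B8 = {s5, t5}
  B9 = {s8, t8}
s0 ∈ B0, t0 ∈ B0 → same block

YES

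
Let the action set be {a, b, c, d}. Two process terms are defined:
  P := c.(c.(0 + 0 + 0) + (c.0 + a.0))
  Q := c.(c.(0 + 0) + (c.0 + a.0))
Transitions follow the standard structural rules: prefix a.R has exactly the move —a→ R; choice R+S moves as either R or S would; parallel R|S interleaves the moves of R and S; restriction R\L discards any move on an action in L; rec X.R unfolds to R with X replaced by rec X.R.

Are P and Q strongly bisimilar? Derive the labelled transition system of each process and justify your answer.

P's transition system — 4 states:
  s0 = c.(c.(0 + 0 + 0) + (c.0 + a.0)) → -c-> s1
  s1 = c.(0 + 0 + 0) + (c.0 + a.0) → -a-> s2, -c-> s2, -c-> s3
  s2 = 0 → stopped
  s3 = 0 + 0 + 0 → stopped
Q's transition system — 4 states:
  t0 = c.(c.(0 + 0) + (c.0 + a.0)) → -c-> t1
  t1 = c.(0 + 0) + (c.0 + a.0) → -a-> t2, -c-> t2, -c-> t3
  t2 = 0 → stopped
  t3 = 0 + 0 → stopped
Bisimilarity quotient blocks:
  B0 = {s0, t0}
  B1 = {s1, t1}
  B2 = {s2, s3, t2, t3}
s0 ∈ B0, t0 ∈ B0 → same block

bisimilar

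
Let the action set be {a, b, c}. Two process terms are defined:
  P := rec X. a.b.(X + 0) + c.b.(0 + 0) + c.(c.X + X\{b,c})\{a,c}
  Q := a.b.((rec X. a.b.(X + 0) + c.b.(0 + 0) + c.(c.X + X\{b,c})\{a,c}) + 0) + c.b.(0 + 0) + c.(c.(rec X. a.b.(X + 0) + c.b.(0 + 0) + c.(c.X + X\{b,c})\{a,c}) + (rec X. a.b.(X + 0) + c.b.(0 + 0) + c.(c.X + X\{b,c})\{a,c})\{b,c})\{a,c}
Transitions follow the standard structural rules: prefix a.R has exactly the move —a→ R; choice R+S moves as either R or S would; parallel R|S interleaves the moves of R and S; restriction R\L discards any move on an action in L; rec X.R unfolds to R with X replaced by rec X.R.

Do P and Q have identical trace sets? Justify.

YES

P's transition system — 6 states:
  m0 = rec X. a.b.(X + 0) + c.b.(0 + 0) + c.(c.X + X\{b,c})\{a,c} → -a-> m1, -c-> m2, -c-> m3
  m1 = b.((rec X. a.b.(X + 0) + c.b.(0 + 0) + c.(c.X + X\{b,c})\{a,c}) + 0) → -b-> m4
  m2 = (c.(rec X. a.b.(X + 0) + c.b.(0 + 0) + c.(c.X + X\{b,c})\{a,c}) + (rec X. a.b.(X + 0) + c.b.(0 + 0) + c.(c.X + X\{b,c})\{a,c})\{b,c})\{a,c} → ∅
  m3 = b.(0 + 0) → -b-> m5
  m4 = (rec X. a.b.(X + 0) + c.b.(0 + 0) + c.(c.X + X\{b,c})\{a,c}) + 0 → -a-> m1, -c-> m2, -c-> m3
  m5 = 0 + 0 → ∅
Q's transition system — 6 states:
  n0 = a.b.((rec X. a.b.(X + 0) + c.b.(0 + 0) + c.(c.X + X\{b,c})\{a,c}) + 0) + c.b.(0 + 0) + c.(c.(rec X. a.b.(X + 0) + c.b.(0 + 0) + c.(c.X + X\{b,c})\{a,c}) + (rec X. a.b.(X + 0) + c.b.(0 + 0) + c.(c.X + X\{b,c})\{a,c})\{b,c})\{a,c} → -a-> n1, -c-> n2, -c-> n3
  n1 = b.((rec X. a.b.(X + 0) + c.b.(0 + 0) + c.(c.X + X\{b,c})\{a,c}) + 0) → -b-> n4
  n2 = (c.(rec X. a.b.(X + 0) + c.b.(0 + 0) + c.(c.X + X\{b,c})\{a,c}) + (rec X. a.b.(X + 0) + c.b.(0 + 0) + c.(c.X + X\{b,c})\{a,c})\{b,c})\{a,c} → ∅
  n3 = b.(0 + 0) → -b-> n5
  n4 = (rec X. a.b.(X + 0) + c.b.(0 + 0) + c.(c.X + X\{b,c})\{a,c}) + 0 → -a-> n1, -c-> n2, -c-> n3
  n5 = 0 + 0 → ∅
Partition-refinement fixed point:
  B0 = {m0, m4, n0, n4}
  B1 = {m3, n3}
  B2 = {m2, m5, n2, n5}
  B3 = {m1, n1}
m0 ∈ B0, n0 ∈ B0 → same block
Bisimilar ⇒ trace-equivalent.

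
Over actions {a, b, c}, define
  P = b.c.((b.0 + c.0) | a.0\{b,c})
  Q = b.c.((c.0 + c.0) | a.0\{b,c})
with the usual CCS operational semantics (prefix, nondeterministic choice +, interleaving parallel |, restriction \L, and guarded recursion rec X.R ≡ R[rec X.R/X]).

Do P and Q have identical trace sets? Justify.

LTS(P): 6 reachable states
  u0 = b.c.((b.0 + c.0) | a.0\{b,c}) | ··b··> u1
  u1 = c.((b.0 + c.0) | a.0\{b,c}) | ··c··> u2
  u2 = (b.0 + c.0) | a.0\{b,c} | ··a··> u3, ··b··> u4, ··c··> u4
  u3 = (b.0 + c.0) | 0\{b,c} | ··b··> u5, ··c··> u5
  u4 = 0 | a.0\{b,c} | ··a··> u5
  u5 = 0 | 0\{b,c} | deadlocked
LTS(Q): 6 reachable states
  v0 = b.c.((c.0 + c.0) | a.0\{b,c}) | ··b··> v1
  v1 = c.((c.0 + c.0) | a.0\{b,c}) | ··c··> v2
  v2 = (c.0 + c.0) | a.0\{b,c} | ··a··> v3, ··c··> v4
  v3 = (c.0 + c.0) | 0\{b,c} | ··c··> v5
  v4 = 0 | a.0\{b,c} | ··a··> v5
  v5 = 0 | 0\{b,c} | deadlocked
Trace ⟨bcb⟩ through P, begin at {u0}:
  [1] b ⇒ {u1}
  [2] c ⇒ {u2}
  [3] b ⇒ {u4}
  P completes σ.
Trace ⟨bcb⟩ through Q, begin at {v0}:
  [1] b ⇒ {v1}
  [2] c ⇒ {v2}
  [3] b ⇒ ∅ (Q stuck)

traces(P) ≠ traces(Q) — witness ⟨bcb⟩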